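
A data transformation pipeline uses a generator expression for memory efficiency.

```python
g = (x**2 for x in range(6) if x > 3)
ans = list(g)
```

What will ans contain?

Step 1: For range(6), keep x > 3, then square:
  x=0: 0 <= 3, excluded
  x=1: 1 <= 3, excluded
  x=2: 2 <= 3, excluded
  x=3: 3 <= 3, excluded
  x=4: 4 > 3, yield 4**2 = 16
  x=5: 5 > 3, yield 5**2 = 25
Therefore ans = [16, 25].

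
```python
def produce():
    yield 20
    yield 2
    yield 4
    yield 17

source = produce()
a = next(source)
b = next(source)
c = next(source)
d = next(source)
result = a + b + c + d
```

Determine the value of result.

Step 1: Create generator and consume all values:
  a = next(source) = 20
  b = next(source) = 2
  c = next(source) = 4
  d = next(source) = 17
Step 2: result = 20 + 2 + 4 + 17 = 43.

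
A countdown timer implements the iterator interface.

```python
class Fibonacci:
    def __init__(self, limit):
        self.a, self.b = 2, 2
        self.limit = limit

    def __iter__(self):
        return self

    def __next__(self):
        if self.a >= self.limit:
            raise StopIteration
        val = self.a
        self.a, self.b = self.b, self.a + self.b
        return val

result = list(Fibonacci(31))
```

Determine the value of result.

Step 1: Fibonacci-like sequence (a=2, b=2) until >= 31:
  Yield 2, then a,b = 2,4
  Yield 2, then a,b = 4,6
  Yield 4, then a,b = 6,10
  Yield 6, then a,b = 10,16
  Yield 10, then a,b = 16,26
  Yield 16, then a,b = 26,42
  Yield 26, then a,b = 42,68
Step 2: 42 >= 31, stop.
Therefore result = [2, 2, 4, 6, 10, 16, 26].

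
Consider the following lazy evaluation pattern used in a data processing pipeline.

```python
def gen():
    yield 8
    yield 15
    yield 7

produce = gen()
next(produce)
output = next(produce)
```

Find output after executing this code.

Step 1: gen() creates a generator.
Step 2: next(produce) yields 8 (consumed and discarded).
Step 3: next(produce) yields 15, assigned to output.
Therefore output = 15.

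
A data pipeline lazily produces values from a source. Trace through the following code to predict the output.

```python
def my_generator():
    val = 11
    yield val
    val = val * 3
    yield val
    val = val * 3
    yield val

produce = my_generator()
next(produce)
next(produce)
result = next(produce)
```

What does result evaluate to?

Step 1: Trace through generator execution:
  Yield 1: val starts at 11, yield 11
  Yield 2: val = 11 * 3 = 33, yield 33
  Yield 3: val = 33 * 3 = 99, yield 99
Step 2: First next() gets 11, second next() gets the second value, third next() yields 99.
Therefore result = 99.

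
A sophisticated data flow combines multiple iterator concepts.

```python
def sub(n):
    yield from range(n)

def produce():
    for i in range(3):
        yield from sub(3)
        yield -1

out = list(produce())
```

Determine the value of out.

Step 1: For each i in range(3):
  i=0: yield from sub(3) -> [0, 1, 2], then yield -1
  i=1: yield from sub(3) -> [0, 1, 2], then yield -1
  i=2: yield from sub(3) -> [0, 1, 2], then yield -1
Therefore out = [0, 1, 2, -1, 0, 1, 2, -1, 0, 1, 2, -1].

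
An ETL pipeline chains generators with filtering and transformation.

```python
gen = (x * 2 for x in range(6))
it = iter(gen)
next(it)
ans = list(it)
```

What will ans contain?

Step 1: Generator produces [0, 2, 4, 6, 8, 10].
Step 2: next(it) consumes first element (0).
Step 3: list(it) collects remaining: [2, 4, 6, 8, 10].
Therefore ans = [2, 4, 6, 8, 10].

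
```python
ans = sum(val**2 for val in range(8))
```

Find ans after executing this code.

Step 1: Compute val**2 for each val in range(8):
  val=0: 0**2 = 0
  val=1: 1**2 = 1
  val=2: 2**2 = 4
  val=3: 3**2 = 9
  val=4: 4**2 = 16
  val=5: 5**2 = 25
  val=6: 6**2 = 36
  val=7: 7**2 = 49
Step 2: sum = 0 + 1 + 4 + 9 + 16 + 25 + 36 + 49 = 140.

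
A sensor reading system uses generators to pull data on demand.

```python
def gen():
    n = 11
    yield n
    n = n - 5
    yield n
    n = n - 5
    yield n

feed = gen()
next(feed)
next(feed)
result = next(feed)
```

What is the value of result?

Step 1: Trace through generator execution:
  Yield 1: n starts at 11, yield 11
  Yield 2: n = 11 - 5 = 6, yield 6
  Yield 3: n = 6 - 5 = 1, yield 1
Step 2: First next() gets 11, second next() gets the second value, third next() yields 1.
Therefore result = 1.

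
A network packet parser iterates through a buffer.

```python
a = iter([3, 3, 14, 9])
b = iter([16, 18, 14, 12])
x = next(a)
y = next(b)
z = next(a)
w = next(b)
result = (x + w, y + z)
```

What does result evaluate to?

Step 1: a iterates [3, 3, 14, 9], b iterates [16, 18, 14, 12].
Step 2: x = next(a) = 3, y = next(b) = 16.
Step 3: z = next(a) = 3, w = next(b) = 18.
Step 4: result = (3 + 18, 16 + 3) = (21, 19).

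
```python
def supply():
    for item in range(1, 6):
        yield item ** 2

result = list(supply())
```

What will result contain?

Step 1: For each item in range(1, 6), yield item**2:
  item=1: yield 1**2 = 1
  item=2: yield 2**2 = 4
  item=3: yield 3**2 = 9
  item=4: yield 4**2 = 16
  item=5: yield 5**2 = 25
Therefore result = [1, 4, 9, 16, 25].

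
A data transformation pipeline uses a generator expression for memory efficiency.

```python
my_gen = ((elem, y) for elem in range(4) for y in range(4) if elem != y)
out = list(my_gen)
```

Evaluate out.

Step 1: Nested generator over range(4) x range(4) where elem != y:
  (0, 0): excluded (elem == y)
  (0, 1): included
  (0, 2): included
  (0, 3): included
  (1, 0): included
  (1, 1): excluded (elem == y)
  (1, 2): included
  (1, 3): included
  (2, 0): included
  (2, 1): included
  (2, 2): excluded (elem == y)
  (2, 3): included
  (3, 0): included
  (3, 1): included
  (3, 2): included
  (3, 3): excluded (elem == y)
Therefore out = [(0, 1), (0, 2), (0, 3), (1, 0), (1, 2), (1, 3), (2, 0), (2, 1), (2, 3), (3, 0), (3, 1), (3, 2)].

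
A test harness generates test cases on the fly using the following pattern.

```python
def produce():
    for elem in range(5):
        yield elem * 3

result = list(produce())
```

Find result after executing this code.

Step 1: For each elem in range(5), yield elem * 3:
  elem=0: yield 0 * 3 = 0
  elem=1: yield 1 * 3 = 3
  elem=2: yield 2 * 3 = 6
  elem=3: yield 3 * 3 = 9
  elem=4: yield 4 * 3 = 12
Therefore result = [0, 3, 6, 9, 12].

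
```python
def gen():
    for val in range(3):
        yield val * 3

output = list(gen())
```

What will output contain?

Step 1: For each val in range(3), yield val * 3:
  val=0: yield 0 * 3 = 0
  val=1: yield 1 * 3 = 3
  val=2: yield 2 * 3 = 6
Therefore output = [0, 3, 6].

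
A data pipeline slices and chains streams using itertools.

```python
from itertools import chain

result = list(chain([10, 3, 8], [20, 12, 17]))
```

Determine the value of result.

Step 1: chain() concatenates iterables: [10, 3, 8] + [20, 12, 17].
Therefore result = [10, 3, 8, 20, 12, 17].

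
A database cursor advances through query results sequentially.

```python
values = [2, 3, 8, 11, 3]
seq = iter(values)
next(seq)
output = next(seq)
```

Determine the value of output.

Step 1: Create iterator over [2, 3, 8, 11, 3].
Step 2: next() consumes 2.
Step 3: next() returns 3.
Therefore output = 3.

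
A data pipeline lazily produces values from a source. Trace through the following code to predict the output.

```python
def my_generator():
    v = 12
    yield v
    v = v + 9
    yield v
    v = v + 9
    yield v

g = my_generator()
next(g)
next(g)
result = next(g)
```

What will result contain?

Step 1: Trace through generator execution:
  Yield 1: v starts at 12, yield 12
  Yield 2: v = 12 + 9 = 21, yield 21
  Yield 3: v = 21 + 9 = 30, yield 30
Step 2: First next() gets 12, second next() gets the second value, third next() yields 30.
Therefore result = 30.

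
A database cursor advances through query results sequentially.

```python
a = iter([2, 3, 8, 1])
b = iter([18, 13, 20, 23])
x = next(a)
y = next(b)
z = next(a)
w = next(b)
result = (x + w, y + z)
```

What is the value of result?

Step 1: a iterates [2, 3, 8, 1], b iterates [18, 13, 20, 23].
Step 2: x = next(a) = 2, y = next(b) = 18.
Step 3: z = next(a) = 3, w = next(b) = 13.
Step 4: result = (2 + 13, 18 + 3) = (15, 21).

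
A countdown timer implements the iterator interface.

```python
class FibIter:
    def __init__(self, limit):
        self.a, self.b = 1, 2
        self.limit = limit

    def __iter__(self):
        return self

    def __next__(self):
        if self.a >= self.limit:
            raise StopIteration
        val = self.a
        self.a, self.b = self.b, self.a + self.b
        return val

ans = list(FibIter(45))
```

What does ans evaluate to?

Step 1: Fibonacci-like sequence (a=1, b=2) until >= 45:
  Yield 1, then a,b = 2,3
  Yield 2, then a,b = 3,5
  Yield 3, then a,b = 5,8
  Yield 5, then a,b = 8,13
  Yield 8, then a,b = 13,21
  Yield 13, then a,b = 21,34
  Yield 21, then a,b = 34,55
  Yield 34, then a,b = 55,89
Step 2: 55 >= 45, stop.
Therefore ans = [1, 2, 3, 5, 8, 13, 21, 34].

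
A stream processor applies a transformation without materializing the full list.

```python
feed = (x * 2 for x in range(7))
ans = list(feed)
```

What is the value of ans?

Step 1: For each x in range(7), compute x*2:
  x=0: 0*2 = 0
  x=1: 1*2 = 2
  x=2: 2*2 = 4
  x=3: 3*2 = 6
  x=4: 4*2 = 8
  x=5: 5*2 = 10
  x=6: 6*2 = 12
Therefore ans = [0, 2, 4, 6, 8, 10, 12].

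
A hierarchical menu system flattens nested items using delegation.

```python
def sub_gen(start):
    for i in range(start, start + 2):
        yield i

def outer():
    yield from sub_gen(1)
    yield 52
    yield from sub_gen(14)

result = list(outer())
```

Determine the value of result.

Step 1: outer() delegates to sub_gen(1):
  yield 1
  yield 2
Step 2: yield 52
Step 3: Delegates to sub_gen(14):
  yield 14
  yield 15
Therefore result = [1, 2, 52, 14, 15].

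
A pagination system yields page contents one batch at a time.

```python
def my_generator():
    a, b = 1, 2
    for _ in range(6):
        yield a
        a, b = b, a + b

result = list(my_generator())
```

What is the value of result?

Step 1: Fibonacci-like sequence starting with a=1, b=2:
  Iteration 1: yield a=1, then a,b = 2,3
  Iteration 2: yield a=2, then a,b = 3,5
  Iteration 3: yield a=3, then a,b = 5,8
  Iteration 4: yield a=5, then a,b = 8,13
  Iteration 5: yield a=8, then a,b = 13,21
  Iteration 6: yield a=13, then a,b = 21,34
Therefore result = [1, 2, 3, 5, 8, 13].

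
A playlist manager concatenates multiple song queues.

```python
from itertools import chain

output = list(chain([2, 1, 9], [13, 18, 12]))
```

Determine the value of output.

Step 1: chain() concatenates iterables: [2, 1, 9] + [13, 18, 12].
Therefore output = [2, 1, 9, 13, 18, 12].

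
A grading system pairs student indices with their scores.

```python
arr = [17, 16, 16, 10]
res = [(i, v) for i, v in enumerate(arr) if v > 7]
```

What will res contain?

Step 1: Filter enumerate([17, 16, 16, 10]) keeping v > 7:
  (0, 17): 17 > 7, included
  (1, 16): 16 > 7, included
  (2, 16): 16 > 7, included
  (3, 10): 10 > 7, included
Therefore res = [(0, 17), (1, 16), (2, 16), (3, 10)].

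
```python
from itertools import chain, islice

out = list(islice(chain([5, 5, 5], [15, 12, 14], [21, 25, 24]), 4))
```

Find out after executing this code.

Step 1: chain([5, 5, 5], [15, 12, 14], [21, 25, 24]) = [5, 5, 5, 15, 12, 14, 21, 25, 24].
Step 2: islice takes first 4 elements: [5, 5, 5, 15].
Therefore out = [5, 5, 5, 15].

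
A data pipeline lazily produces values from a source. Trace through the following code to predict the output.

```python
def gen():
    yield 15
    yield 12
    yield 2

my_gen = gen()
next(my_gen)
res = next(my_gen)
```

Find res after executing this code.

Step 1: gen() creates a generator.
Step 2: next(my_gen) yields 15 (consumed and discarded).
Step 3: next(my_gen) yields 12, assigned to res.
Therefore res = 12.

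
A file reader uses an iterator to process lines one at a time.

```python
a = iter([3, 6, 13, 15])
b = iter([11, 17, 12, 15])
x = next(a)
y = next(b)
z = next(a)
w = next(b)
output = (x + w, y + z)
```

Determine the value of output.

Step 1: a iterates [3, 6, 13, 15], b iterates [11, 17, 12, 15].
Step 2: x = next(a) = 3, y = next(b) = 11.
Step 3: z = next(a) = 6, w = next(b) = 17.
Step 4: output = (3 + 17, 11 + 6) = (20, 17).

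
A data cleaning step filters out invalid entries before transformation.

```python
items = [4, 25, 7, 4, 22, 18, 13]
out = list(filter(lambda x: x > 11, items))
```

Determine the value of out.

Step 1: Filter elements > 11:
  4: removed
  25: kept
  7: removed
  4: removed
  22: kept
  18: kept
  13: kept
Therefore out = [25, 22, 18, 13].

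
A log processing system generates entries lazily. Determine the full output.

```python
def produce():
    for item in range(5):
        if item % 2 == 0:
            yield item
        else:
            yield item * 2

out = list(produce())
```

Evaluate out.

Step 1: For each item in range(5), yield item if even, else item*2:
  item=0 (even): yield 0
  item=1 (odd): yield 1*2 = 2
  item=2 (even): yield 2
  item=3 (odd): yield 3*2 = 6
  item=4 (even): yield 4
Therefore out = [0, 2, 2, 6, 4].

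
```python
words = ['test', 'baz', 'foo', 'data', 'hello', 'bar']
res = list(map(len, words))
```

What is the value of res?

Step 1: Map len() to each word:
  'test' -> 4
  'baz' -> 3
  'foo' -> 3
  'data' -> 4
  'hello' -> 5
  'bar' -> 3
Therefore res = [4, 3, 3, 4, 5, 3].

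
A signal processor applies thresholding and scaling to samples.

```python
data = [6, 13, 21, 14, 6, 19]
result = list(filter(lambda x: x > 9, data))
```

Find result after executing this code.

Step 1: Filter elements > 9:
  6: removed
  13: kept
  21: kept
  14: kept
  6: removed
  19: kept
Therefore result = [13, 21, 14, 19].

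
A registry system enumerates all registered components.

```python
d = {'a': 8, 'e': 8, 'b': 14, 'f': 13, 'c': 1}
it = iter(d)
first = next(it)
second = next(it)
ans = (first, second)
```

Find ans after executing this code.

Step 1: iter(d) iterates over keys: ['a', 'e', 'b', 'f', 'c'].
Step 2: first = next(it) = 'a', second = next(it) = 'e'.
Therefore ans = ('a', 'e').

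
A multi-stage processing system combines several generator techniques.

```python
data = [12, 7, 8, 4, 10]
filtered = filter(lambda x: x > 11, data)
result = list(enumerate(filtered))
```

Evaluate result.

Step 1: Filter [12, 7, 8, 4, 10] for > 11: [12].
Step 2: enumerate re-indexes from 0: [(0, 12)].
Therefore result = [(0, 12)].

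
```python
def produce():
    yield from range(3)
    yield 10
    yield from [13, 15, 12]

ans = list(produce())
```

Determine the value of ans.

Step 1: Trace yields in order:
  yield 0
  yield 1
  yield 2
  yield 10
  yield 13
  yield 15
  yield 12
Therefore ans = [0, 1, 2, 10, 13, 15, 12].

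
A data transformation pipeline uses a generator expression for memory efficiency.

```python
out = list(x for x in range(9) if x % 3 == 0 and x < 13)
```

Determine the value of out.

Step 1: Filter range(9) where x % 3 == 0 and x < 13:
  x=0: both conditions met, included
  x=1: excluded (1 % 3 != 0)
  x=2: excluded (2 % 3 != 0)
  x=3: both conditions met, included
  x=4: excluded (4 % 3 != 0)
  x=5: excluded (5 % 3 != 0)
  x=6: both conditions met, included
  x=7: excluded (7 % 3 != 0)
  x=8: excluded (8 % 3 != 0)
Therefore out = [0, 3, 6].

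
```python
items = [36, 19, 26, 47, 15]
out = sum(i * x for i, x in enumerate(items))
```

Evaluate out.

Step 1: Compute i * x for each (i, x) in enumerate([36, 19, 26, 47, 15]):
  i=0, x=36: 0*36 = 0
  i=1, x=19: 1*19 = 19
  i=2, x=26: 2*26 = 52
  i=3, x=47: 3*47 = 141
  i=4, x=15: 4*15 = 60
Step 2: sum = 0 + 19 + 52 + 141 + 60 = 272.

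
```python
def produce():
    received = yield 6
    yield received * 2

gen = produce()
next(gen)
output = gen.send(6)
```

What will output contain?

Step 1: next(gen) advances to first yield, producing 6.
Step 2: send(6) resumes, received = 6.
Step 3: yield received * 2 = 6 * 2 = 12.
Therefore output = 12.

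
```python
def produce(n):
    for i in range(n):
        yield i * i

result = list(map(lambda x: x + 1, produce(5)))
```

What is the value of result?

Step 1: produce(5) yields squares: [0, 1, 4, 9, 16].
Step 2: map adds 1 to each: [1, 2, 5, 10, 17].
Therefore result = [1, 2, 5, 10, 17].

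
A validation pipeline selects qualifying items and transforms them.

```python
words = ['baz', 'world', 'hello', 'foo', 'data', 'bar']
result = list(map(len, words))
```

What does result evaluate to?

Step 1: Map len() to each word:
  'baz' -> 3
  'world' -> 5
  'hello' -> 5
  'foo' -> 3
  'data' -> 4
  'bar' -> 3
Therefore result = [3, 5, 5, 3, 4, 3].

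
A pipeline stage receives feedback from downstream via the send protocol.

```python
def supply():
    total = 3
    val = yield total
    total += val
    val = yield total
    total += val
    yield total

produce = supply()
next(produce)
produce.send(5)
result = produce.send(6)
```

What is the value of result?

Step 1: next() -> yield total=3.
Step 2: send(5) -> val=5, total = 3+5 = 8, yield 8.
Step 3: send(6) -> val=6, total = 8+6 = 14, yield 14.
Therefore result = 14.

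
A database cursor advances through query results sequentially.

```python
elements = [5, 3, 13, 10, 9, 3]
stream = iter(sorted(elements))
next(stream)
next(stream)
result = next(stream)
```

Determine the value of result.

Step 1: sorted([5, 3, 13, 10, 9, 3]) = [3, 3, 5, 9, 10, 13].
Step 2: Create iterator and skip 2 elements.
Step 3: next() returns 5.
Therefore result = 5.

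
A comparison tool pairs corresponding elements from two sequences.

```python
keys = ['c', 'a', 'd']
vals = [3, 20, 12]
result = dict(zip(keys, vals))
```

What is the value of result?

Step 1: zip pairs keys with values:
  'c' -> 3
  'a' -> 20
  'd' -> 12
Therefore result = {'c': 3, 'a': 20, 'd': 12}.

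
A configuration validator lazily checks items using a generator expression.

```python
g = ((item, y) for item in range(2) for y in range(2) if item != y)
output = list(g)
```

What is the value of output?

Step 1: Nested generator over range(2) x range(2) where item != y:
  (0, 0): excluded (item == y)
  (0, 1): included
  (1, 0): included
  (1, 1): excluded (item == y)
Therefore output = [(0, 1), (1, 0)].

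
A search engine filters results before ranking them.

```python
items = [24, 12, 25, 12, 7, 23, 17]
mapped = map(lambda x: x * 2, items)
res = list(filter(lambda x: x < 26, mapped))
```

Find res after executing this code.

Step 1: Map x * 2:
  24 -> 48
  12 -> 24
  25 -> 50
  12 -> 24
  7 -> 14
  23 -> 46
  17 -> 34
Step 2: Filter for < 26:
  48: removed
  24: kept
  50: removed
  24: kept
  14: kept
  46: removed
  34: removed
Therefore res = [24, 24, 14].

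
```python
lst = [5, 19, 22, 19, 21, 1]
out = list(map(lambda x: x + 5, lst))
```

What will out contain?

Step 1: Apply lambda x: x + 5 to each element:
  5 -> 10
  19 -> 24
  22 -> 27
  19 -> 24
  21 -> 26
  1 -> 6
Therefore out = [10, 24, 27, 24, 26, 6].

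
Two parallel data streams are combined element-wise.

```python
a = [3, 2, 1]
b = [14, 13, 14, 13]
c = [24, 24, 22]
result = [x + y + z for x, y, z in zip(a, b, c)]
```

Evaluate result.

Step 1: zip three lists (truncates to shortest, len=3):
  3 + 14 + 24 = 41
  2 + 13 + 24 = 39
  1 + 14 + 22 = 37
Therefore result = [41, 39, 37].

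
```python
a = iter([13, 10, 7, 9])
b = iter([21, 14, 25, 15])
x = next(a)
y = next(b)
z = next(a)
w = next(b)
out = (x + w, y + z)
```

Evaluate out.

Step 1: a iterates [13, 10, 7, 9], b iterates [21, 14, 25, 15].
Step 2: x = next(a) = 13, y = next(b) = 21.
Step 3: z = next(a) = 10, w = next(b) = 14.
Step 4: out = (13 + 14, 21 + 10) = (27, 31).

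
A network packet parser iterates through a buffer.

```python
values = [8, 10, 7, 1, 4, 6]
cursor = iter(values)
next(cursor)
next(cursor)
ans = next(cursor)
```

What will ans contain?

Step 1: Create iterator over [8, 10, 7, 1, 4, 6].
Step 2: next() consumes 8.
Step 3: next() consumes 10.
Step 4: next() returns 7.
Therefore ans = 7.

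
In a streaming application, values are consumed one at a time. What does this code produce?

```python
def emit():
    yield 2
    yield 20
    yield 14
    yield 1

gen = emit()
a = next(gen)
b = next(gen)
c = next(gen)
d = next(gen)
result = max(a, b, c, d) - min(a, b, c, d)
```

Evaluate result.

Step 1: Create generator and consume all values:
  a = next(gen) = 2
  b = next(gen) = 20
  c = next(gen) = 14
  d = next(gen) = 1
Step 2: max = 20, min = 1, result = 20 - 1 = 19.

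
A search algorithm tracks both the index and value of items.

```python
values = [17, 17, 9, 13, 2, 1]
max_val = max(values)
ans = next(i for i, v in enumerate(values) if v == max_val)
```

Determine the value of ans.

Step 1: max([17, 17, 9, 13, 2, 1]) = 17.
Step 2: Find first index where value == 17:
  Index 0: 17 == 17, found!
Therefore ans = 0.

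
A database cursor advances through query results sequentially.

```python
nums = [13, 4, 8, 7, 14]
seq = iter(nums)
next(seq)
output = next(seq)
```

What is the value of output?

Step 1: Create iterator over [13, 4, 8, 7, 14].
Step 2: next() consumes 13.
Step 3: next() returns 4.
Therefore output = 4.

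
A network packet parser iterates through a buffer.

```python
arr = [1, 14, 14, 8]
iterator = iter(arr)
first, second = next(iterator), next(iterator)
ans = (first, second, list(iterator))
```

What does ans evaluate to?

Step 1: Create iterator over [1, 14, 14, 8].
Step 2: first = 1, second = 14.
Step 3: Remaining elements: [14, 8].
Therefore ans = (1, 14, [14, 8]).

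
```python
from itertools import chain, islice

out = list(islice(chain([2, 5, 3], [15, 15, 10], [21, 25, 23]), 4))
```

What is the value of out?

Step 1: chain([2, 5, 3], [15, 15, 10], [21, 25, 23]) = [2, 5, 3, 15, 15, 10, 21, 25, 23].
Step 2: islice takes first 4 elements: [2, 5, 3, 15].
Therefore out = [2, 5, 3, 15].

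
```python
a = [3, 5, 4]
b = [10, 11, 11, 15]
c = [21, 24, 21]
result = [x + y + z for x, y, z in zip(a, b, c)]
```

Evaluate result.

Step 1: zip three lists (truncates to shortest, len=3):
  3 + 10 + 21 = 34
  5 + 11 + 24 = 40
  4 + 11 + 21 = 36
Therefore result = [34, 40, 36].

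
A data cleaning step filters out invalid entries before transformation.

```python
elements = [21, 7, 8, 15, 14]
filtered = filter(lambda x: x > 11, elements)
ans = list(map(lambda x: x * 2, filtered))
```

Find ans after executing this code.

Step 1: Filter elements for elements > 11:
  21: kept
  7: removed
  8: removed
  15: kept
  14: kept
Step 2: Map x * 2 on filtered [21, 15, 14]:
  21 -> 42
  15 -> 30
  14 -> 28
Therefore ans = [42, 30, 28].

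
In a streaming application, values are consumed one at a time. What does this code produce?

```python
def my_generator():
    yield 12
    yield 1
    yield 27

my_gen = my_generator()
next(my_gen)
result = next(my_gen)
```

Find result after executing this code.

Step 1: my_generator() creates a generator.
Step 2: next(my_gen) yields 12 (consumed and discarded).
Step 3: next(my_gen) yields 1, assigned to result.
Therefore result = 1.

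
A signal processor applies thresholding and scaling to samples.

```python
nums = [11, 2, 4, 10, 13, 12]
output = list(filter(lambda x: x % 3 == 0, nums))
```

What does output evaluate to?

Step 1: Filter elements divisible by 3:
  11 % 3 = 2: removed
  2 % 3 = 2: removed
  4 % 3 = 1: removed
  10 % 3 = 1: removed
  13 % 3 = 1: removed
  12 % 3 = 0: kept
Therefore output = [12].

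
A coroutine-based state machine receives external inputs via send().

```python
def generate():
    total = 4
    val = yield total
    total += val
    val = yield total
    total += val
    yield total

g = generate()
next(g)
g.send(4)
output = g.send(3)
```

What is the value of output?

Step 1: next() -> yield total=4.
Step 2: send(4) -> val=4, total = 4+4 = 8, yield 8.
Step 3: send(3) -> val=3, total = 8+3 = 11, yield 11.
Therefore output = 11.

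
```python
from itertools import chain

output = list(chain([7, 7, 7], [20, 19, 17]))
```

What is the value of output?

Step 1: chain() concatenates iterables: [7, 7, 7] + [20, 19, 17].
Therefore output = [7, 7, 7, 20, 19, 17].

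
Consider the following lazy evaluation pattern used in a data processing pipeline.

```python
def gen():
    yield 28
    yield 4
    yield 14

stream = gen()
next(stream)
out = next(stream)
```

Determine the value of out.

Step 1: gen() creates a generator.
Step 2: next(stream) yields 28 (consumed and discarded).
Step 3: next(stream) yields 4, assigned to out.
Therefore out = 4.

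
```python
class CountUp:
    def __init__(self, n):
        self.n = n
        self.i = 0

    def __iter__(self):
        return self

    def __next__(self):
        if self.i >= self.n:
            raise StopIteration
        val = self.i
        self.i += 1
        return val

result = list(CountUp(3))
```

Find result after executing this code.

Step 1: CountUp(3) creates an iterator counting 0 to 2.
Step 2: list() consumes all values: [0, 1, 2].
Therefore result = [0, 1, 2].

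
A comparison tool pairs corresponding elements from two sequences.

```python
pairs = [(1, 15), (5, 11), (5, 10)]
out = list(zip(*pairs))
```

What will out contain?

Step 1: zip(*pairs) transposes: unzips [(1, 15), (5, 11), (5, 10)] into separate sequences.
Step 2: First elements: (1, 5, 5), second elements: (15, 11, 10).
Therefore out = [(1, 5, 5), (15, 11, 10)].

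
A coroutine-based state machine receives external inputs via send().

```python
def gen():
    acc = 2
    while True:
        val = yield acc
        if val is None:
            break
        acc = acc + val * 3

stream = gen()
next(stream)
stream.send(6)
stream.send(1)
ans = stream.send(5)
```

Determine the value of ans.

Step 1: next() -> yield acc=2.
Step 2: send(6) -> val=6, acc = 2 + 6*3 = 20, yield 20.
Step 3: send(1) -> val=1, acc = 20 + 1*3 = 23, yield 23.
Step 4: send(5) -> val=5, acc = 23 + 5*3 = 38, yield 38.
Therefore ans = 38.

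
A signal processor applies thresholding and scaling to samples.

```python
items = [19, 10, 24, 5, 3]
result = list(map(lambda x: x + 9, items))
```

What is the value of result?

Step 1: Apply lambda x: x + 9 to each element:
  19 -> 28
  10 -> 19
  24 -> 33
  5 -> 14
  3 -> 12
Therefore result = [28, 19, 33, 14, 12].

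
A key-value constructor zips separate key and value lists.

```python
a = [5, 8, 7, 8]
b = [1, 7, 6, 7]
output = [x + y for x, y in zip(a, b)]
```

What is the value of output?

Step 1: Add corresponding elements:
  5 + 1 = 6
  8 + 7 = 15
  7 + 6 = 13
  8 + 7 = 15
Therefore output = [6, 15, 13, 15].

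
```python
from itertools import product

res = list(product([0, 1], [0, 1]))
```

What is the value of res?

Step 1: product([0, 1], [0, 1]) gives all pairs:
  (0, 0)
  (0, 1)
  (1, 0)
  (1, 1)
Therefore res = [(0, 0), (0, 1), (1, 0), (1, 1)].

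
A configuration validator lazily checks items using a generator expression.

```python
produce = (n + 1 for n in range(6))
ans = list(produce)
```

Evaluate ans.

Step 1: For each n in range(6), compute n+1:
  n=0: 0+1 = 1
  n=1: 1+1 = 2
  n=2: 2+1 = 3
  n=3: 3+1 = 4
  n=4: 4+1 = 5
  n=5: 5+1 = 6
Therefore ans = [1, 2, 3, 4, 5, 6].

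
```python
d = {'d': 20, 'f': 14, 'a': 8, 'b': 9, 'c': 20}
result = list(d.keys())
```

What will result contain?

Step 1: d.keys() returns the dictionary keys in insertion order.
Therefore result = ['d', 'f', 'a', 'b', 'c'].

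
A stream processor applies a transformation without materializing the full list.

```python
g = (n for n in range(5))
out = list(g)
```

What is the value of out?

Step 1: Generator expression iterates range(5): [0, 1, 2, 3, 4].
Step 2: list() collects all values.
Therefore out = [0, 1, 2, 3, 4].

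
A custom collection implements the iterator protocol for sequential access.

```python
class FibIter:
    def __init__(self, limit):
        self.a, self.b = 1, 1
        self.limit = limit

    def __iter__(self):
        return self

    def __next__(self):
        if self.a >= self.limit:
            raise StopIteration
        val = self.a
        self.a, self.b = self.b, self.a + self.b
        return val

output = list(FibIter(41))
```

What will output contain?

Step 1: Fibonacci-like sequence (a=1, b=1) until >= 41:
  Yield 1, then a,b = 1,2
  Yield 1, then a,b = 2,3
  Yield 2, then a,b = 3,5
  Yield 3, then a,b = 5,8
  Yield 5, then a,b = 8,13
  Yield 8, then a,b = 13,21
  Yield 13, then a,b = 21,34
  Yield 21, then a,b = 34,55
  Yield 34, then a,b = 55,89
Step 2: 55 >= 41, stop.
Therefore output = [1, 1, 2, 3, 5, 8, 13, 21, 34].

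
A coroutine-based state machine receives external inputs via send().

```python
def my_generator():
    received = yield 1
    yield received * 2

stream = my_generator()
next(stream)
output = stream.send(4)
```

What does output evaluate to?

Step 1: next(stream) advances to first yield, producing 1.
Step 2: send(4) resumes, received = 4.
Step 3: yield received * 2 = 4 * 2 = 8.
Therefore output = 8.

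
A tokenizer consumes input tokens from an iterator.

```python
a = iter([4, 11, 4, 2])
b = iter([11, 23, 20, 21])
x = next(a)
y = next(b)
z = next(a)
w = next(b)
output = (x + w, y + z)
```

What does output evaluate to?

Step 1: a iterates [4, 11, 4, 2], b iterates [11, 23, 20, 21].
Step 2: x = next(a) = 4, y = next(b) = 11.
Step 3: z = next(a) = 11, w = next(b) = 23.
Step 4: output = (4 + 23, 11 + 11) = (27, 22).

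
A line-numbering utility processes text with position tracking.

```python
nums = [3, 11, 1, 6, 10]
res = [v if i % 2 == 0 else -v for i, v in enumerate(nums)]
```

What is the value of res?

Step 1: For each (i, v), keep v if i is even, negate if odd:
  i=0 (even): keep 3
  i=1 (odd): negate to -11
  i=2 (even): keep 1
  i=3 (odd): negate to -6
  i=4 (even): keep 10
Therefore res = [3, -11, 1, -6, 10].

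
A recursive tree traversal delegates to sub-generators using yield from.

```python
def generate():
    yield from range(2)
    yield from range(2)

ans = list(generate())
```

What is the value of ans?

Step 1: Trace yields in order:
  yield 0
  yield 1
  yield 0
  yield 1
Therefore ans = [0, 1, 0, 1].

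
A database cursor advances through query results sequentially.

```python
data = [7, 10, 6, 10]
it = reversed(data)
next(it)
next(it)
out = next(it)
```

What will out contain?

Step 1: reversed([7, 10, 6, 10]) gives iterator: [10, 6, 10, 7].
Step 2: First next() = 10, second next() = 6.
Step 3: Third next() = 10.
Therefore out = 10.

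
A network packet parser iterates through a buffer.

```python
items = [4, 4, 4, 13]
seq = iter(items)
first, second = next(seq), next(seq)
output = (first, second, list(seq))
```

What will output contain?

Step 1: Create iterator over [4, 4, 4, 13].
Step 2: first = 4, second = 4.
Step 3: Remaining elements: [4, 13].
Therefore output = (4, 4, [4, 13]).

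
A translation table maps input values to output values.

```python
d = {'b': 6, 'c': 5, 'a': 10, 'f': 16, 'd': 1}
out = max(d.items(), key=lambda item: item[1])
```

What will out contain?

Step 1: Find item with maximum value:
  ('b', 6)
  ('c', 5)
  ('a', 10)
  ('f', 16)
  ('d', 1)
Step 2: Maximum value is 16 at key 'f'.
Therefore out = ('f', 16).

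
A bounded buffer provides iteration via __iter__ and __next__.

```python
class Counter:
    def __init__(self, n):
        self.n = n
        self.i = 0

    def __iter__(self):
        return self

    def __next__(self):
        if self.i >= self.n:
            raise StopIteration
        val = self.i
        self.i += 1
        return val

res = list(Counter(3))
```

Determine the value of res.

Step 1: Counter(3) creates an iterator counting 0 to 2.
Step 2: list() consumes all values: [0, 1, 2].
Therefore res = [0, 1, 2].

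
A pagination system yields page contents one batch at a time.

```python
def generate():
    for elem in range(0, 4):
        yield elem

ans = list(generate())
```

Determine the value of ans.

Step 1: The generator yields each value from range(0, 4).
Step 2: list() consumes all yields: [0, 1, 2, 3].
Therefore ans = [0, 1, 2, 3].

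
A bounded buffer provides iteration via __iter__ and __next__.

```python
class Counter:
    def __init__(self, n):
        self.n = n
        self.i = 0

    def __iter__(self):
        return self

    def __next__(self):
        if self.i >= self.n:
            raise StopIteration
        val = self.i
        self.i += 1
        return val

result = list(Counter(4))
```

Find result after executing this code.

Step 1: Counter(4) creates an iterator counting 0 to 3.
Step 2: list() consumes all values: [0, 1, 2, 3].
Therefore result = [0, 1, 2, 3].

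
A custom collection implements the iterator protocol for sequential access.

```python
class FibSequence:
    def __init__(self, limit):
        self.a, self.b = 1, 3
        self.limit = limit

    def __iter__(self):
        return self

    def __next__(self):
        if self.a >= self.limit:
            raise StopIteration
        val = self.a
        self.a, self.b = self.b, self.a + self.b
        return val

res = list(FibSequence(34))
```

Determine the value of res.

Step 1: Fibonacci-like sequence (a=1, b=3) until >= 34:
  Yield 1, then a,b = 3,4
  Yield 3, then a,b = 4,7
  Yield 4, then a,b = 7,11
  Yield 7, then a,b = 11,18
  Yield 11, then a,b = 18,29
  Yield 18, then a,b = 29,47
  Yield 29, then a,b = 47,76
Step 2: 47 >= 34, stop.
Therefore res = [1, 3, 4, 7, 11, 18, 29].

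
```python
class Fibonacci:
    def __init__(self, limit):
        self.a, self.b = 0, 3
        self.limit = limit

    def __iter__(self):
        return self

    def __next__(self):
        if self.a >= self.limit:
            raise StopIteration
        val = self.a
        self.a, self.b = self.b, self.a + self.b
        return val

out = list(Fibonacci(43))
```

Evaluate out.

Step 1: Fibonacci-like sequence (a=0, b=3) until >= 43:
  Yield 0, then a,b = 3,3
  Yield 3, then a,b = 3,6
  Yield 3, then a,b = 6,9
  Yield 6, then a,b = 9,15
  Yield 9, then a,b = 15,24
  Yield 15, then a,b = 24,39
  Yield 24, then a,b = 39,63
  Yield 39, then a,b = 63,102
Step 2: 63 >= 43, stop.
Therefore out = [0, 3, 3, 6, 9, 15, 24, 39].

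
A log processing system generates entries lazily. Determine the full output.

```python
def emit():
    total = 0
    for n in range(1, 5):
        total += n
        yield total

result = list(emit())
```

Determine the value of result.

Step 1: Generator accumulates running sum:
  n=1: total = 1, yield 1
  n=2: total = 3, yield 3
  n=3: total = 6, yield 6
  n=4: total = 10, yield 10
Therefore result = [1, 3, 6, 10].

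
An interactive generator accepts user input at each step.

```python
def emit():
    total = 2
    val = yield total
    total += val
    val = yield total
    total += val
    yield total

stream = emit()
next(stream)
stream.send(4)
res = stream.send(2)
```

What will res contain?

Step 1: next() -> yield total=2.
Step 2: send(4) -> val=4, total = 2+4 = 6, yield 6.
Step 3: send(2) -> val=2, total = 6+2 = 8, yield 8.
Therefore res = 8.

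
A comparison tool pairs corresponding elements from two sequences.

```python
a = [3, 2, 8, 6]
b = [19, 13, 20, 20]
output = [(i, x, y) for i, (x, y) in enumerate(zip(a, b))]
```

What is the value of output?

Step 1: enumerate(zip(a, b)) gives index with paired elements:
  i=0: (3, 19)
  i=1: (2, 13)
  i=2: (8, 20)
  i=3: (6, 20)
Therefore output = [(0, 3, 19), (1, 2, 13), (2, 8, 20), (3, 6, 20)].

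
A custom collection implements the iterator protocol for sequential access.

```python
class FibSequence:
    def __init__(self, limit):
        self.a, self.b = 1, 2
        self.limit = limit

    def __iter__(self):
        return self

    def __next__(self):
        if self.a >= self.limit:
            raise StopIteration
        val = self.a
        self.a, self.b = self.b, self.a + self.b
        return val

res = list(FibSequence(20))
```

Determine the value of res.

Step 1: Fibonacci-like sequence (a=1, b=2) until >= 20:
  Yield 1, then a,b = 2,3
  Yield 2, then a,b = 3,5
  Yield 3, then a,b = 5,8
  Yield 5, then a,b = 8,13
  Yield 8, then a,b = 13,21
  Yield 13, then a,b = 21,34
Step 2: 21 >= 20, stop.
Therefore res = [1, 2, 3, 5, 8, 13].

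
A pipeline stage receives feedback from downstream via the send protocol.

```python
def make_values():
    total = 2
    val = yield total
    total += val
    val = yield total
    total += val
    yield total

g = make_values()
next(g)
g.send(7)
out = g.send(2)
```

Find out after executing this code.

Step 1: next() -> yield total=2.
Step 2: send(7) -> val=7, total = 2+7 = 9, yield 9.
Step 3: send(2) -> val=2, total = 9+2 = 11, yield 11.
Therefore out = 11.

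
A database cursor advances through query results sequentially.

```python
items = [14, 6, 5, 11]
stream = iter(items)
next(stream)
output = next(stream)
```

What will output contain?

Step 1: Create iterator over [14, 6, 5, 11].
Step 2: next() consumes 14.
Step 3: next() returns 6.
Therefore output = 6.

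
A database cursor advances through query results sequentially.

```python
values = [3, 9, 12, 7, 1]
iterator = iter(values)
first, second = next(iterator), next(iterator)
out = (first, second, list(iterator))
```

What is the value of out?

Step 1: Create iterator over [3, 9, 12, 7, 1].
Step 2: first = 3, second = 9.
Step 3: Remaining elements: [12, 7, 1].
Therefore out = (3, 9, [12, 7, 1]).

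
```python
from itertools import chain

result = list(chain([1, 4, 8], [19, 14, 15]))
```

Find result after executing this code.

Step 1: chain() concatenates iterables: [1, 4, 8] + [19, 14, 15].
Therefore result = [1, 4, 8, 19, 14, 15].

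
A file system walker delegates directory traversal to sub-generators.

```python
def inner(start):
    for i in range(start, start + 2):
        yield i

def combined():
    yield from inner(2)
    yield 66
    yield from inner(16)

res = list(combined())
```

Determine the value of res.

Step 1: combined() delegates to inner(2):
  yield 2
  yield 3
Step 2: yield 66
Step 3: Delegates to inner(16):
  yield 16
  yield 17
Therefore res = [2, 3, 66, 16, 17].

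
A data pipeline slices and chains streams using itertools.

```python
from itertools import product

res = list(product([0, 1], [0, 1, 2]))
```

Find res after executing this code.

Step 1: product([0, 1], [0, 1, 2]) gives all pairs:
  (0, 0)
  (0, 1)
  (0, 2)
  (1, 0)
  (1, 1)
  (1, 2)
Therefore res = [(0, 0), (0, 1), (0, 2), (1, 0), (1, 1), (1, 2)].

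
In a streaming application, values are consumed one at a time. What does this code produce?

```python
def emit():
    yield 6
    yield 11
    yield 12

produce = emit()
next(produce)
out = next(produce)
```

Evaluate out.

Step 1: emit() creates a generator.
Step 2: next(produce) yields 6 (consumed and discarded).
Step 3: next(produce) yields 11, assigned to out.
Therefore out = 11.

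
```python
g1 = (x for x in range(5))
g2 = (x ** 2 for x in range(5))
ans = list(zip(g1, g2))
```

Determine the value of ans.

Step 1: g1 produces [0, 1, 2, 3, 4].
Step 2: g2 produces [0, 1, 4, 9, 16].
Step 3: zip pairs them: [(0, 0), (1, 1), (2, 4), (3, 9), (4, 16)].
Therefore ans = [(0, 0), (1, 1), (2, 4), (3, 9), (4, 16)].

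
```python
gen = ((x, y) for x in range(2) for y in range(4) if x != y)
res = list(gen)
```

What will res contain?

Step 1: Nested generator over range(2) x range(4) where x != y:
  (0, 0): excluded (x == y)
  (0, 1): included
  (0, 2): included
  (0, 3): included
  (1, 0): included
  (1, 1): excluded (x == y)
  (1, 2): included
  (1, 3): included
Therefore res = [(0, 1), (0, 2), (0, 3), (1, 0), (1, 2), (1, 3)].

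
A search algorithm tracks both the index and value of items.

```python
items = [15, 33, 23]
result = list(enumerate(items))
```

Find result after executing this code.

Step 1: enumerate pairs each element with its index:
  (0, 15)
  (1, 33)
  (2, 23)
Therefore result = [(0, 15), (1, 33), (2, 23)].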